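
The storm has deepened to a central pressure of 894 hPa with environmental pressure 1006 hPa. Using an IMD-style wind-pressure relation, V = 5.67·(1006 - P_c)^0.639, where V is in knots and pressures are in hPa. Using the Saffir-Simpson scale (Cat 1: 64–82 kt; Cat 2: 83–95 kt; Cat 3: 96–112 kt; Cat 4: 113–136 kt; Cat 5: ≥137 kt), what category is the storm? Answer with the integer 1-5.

4

ΔP = 1006 − 894 = 112 hPa.
V ≈ 5.67 × 112^0.639 = 5.67 × 20.39 ≈ 116 kt.
116 kt falls in the Category 4 band.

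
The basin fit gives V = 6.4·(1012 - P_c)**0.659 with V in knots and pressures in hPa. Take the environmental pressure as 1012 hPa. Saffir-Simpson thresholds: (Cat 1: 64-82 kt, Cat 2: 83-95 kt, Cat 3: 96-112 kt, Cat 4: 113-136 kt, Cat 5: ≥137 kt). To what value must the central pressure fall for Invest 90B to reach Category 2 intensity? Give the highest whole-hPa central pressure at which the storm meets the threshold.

Category 2 begins at V = 83 kt.
Required ΔP = (83/6.4)^(1/0.659) = 12.969^1.517 ≈ 48.84 hPa.
P_c ≤ 1012 − 48.84 = 963.16, so the highest integer P_c is 963 hPa.

963 hPa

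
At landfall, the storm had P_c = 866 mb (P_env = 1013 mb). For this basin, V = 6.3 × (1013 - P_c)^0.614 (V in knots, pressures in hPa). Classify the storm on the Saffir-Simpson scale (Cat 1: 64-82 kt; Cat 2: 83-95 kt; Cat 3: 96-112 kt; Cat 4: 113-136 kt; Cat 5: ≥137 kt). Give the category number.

4

ΔP = 1013 − 866 = 147 mb.
V ≈ 6.3 × 147^0.614 = 6.3 × 21.42 ≈ 135 kt.
135 kt falls in the Category 4 band.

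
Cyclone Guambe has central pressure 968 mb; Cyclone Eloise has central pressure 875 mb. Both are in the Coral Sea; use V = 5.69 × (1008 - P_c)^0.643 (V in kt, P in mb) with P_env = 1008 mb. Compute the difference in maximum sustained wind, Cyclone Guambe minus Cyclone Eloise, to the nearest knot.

Cyclone Guambe: ΔP = 40; V ≈ 5.69 × 40^0.643 ≈ 60.99 kt.
Cyclone Eloise: ΔP = 133; V ≈ 5.69 × 133^0.643 ≈ 132.05 kt.
Difference ≈ 60.99 − 132.05 = -71.06 → -71 kt.

-71 kt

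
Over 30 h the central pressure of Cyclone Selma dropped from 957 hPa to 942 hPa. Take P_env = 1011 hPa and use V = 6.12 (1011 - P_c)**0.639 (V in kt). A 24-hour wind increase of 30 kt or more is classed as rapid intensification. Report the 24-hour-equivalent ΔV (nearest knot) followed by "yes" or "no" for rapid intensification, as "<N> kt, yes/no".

V₁: ΔP = 54, V ≈ 6.12 × 54^0.639 ≈ 78.30 kt.
V₂: ΔP = 69, V ≈ 6.12 × 69^0.639 ≈ 91.57 kt.
ΔV over 30 h = 13.27 kt → 24 h equivalent = 13.27 × 24/30 ≈ 10.62 kt.
11 kt < 30 kt ⇒ not rapid intensification.

11 kt, no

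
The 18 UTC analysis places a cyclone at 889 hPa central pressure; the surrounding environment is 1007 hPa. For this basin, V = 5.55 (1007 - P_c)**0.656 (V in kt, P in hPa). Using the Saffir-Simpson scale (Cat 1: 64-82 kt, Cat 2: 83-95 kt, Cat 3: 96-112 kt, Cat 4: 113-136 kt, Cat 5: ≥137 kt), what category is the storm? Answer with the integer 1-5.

ΔP = 1007 − 889 = 118 hPa.
V ≈ 5.55 × 118^0.656 = 5.55 × 22.86 ≈ 127 kt.
127 kt falls in the Category 4 band.

4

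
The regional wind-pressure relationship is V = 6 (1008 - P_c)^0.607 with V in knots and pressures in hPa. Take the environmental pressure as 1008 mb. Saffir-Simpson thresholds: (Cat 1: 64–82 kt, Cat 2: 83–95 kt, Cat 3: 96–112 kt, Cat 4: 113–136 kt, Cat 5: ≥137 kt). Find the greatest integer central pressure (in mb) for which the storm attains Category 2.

Category 2 begins at V = 83 kt.
Required ΔP = (83/6)^(1/0.607) = 13.833^1.647 ≈ 75.79 mb.
P_c ≤ 1008 − 75.79 = 932.21, so the highest integer P_c is 932 mb.

932 mb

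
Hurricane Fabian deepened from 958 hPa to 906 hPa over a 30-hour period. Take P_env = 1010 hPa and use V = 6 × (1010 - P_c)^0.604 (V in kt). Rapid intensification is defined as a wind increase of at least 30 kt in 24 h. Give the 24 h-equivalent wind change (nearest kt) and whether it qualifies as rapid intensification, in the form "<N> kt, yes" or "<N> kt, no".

27 kt, no

V₁: ΔP = 52, V ≈ 6 × 52^0.604 ≈ 65.26 kt.
V₂: ΔP = 104, V ≈ 6 × 104^0.604 ≈ 99.18 kt.
ΔV over 30 h = 33.92 kt → 24 h equivalent = 33.92 × 24/30 ≈ 27.14 kt.
27 kt < 30 kt ⇒ not rapid intensification.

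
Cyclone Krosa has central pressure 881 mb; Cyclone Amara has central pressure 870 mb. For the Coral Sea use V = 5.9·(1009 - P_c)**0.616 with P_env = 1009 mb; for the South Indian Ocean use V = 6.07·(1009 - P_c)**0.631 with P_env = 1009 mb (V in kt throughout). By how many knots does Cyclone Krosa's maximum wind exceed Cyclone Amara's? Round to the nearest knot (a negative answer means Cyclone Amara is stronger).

Cyclone Krosa: ΔP = 128; V ≈ 5.9 × 128^0.616 ≈ 117.19 kt.
Cyclone Amara: ΔP = 139; V ≈ 6.07 × 139^0.631 ≈ 136.59 kt.
Difference ≈ 117.19 − 136.59 = -19.40 → -19 kt.

-19 kt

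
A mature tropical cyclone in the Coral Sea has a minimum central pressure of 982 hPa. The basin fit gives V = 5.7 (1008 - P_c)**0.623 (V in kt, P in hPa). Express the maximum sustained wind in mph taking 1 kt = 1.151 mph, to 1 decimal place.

49.9 mph

ΔP = 1008 − 982 = 26 hPa.
V ≈ 5.7 × 26^0.623 = 5.7 × 7.613 ≈ 43.391 kt.
43.391 × 1.151 ≈ 49.94 mph → 49.9 mph.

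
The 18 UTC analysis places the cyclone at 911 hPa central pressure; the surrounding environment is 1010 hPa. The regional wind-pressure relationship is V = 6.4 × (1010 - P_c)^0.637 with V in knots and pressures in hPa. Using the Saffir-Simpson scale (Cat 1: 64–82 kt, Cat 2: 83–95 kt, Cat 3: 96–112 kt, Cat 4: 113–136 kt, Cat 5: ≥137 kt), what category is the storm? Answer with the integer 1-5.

4

ΔP = 1010 − 911 = 99 hPa.
V ≈ 6.4 × 99^0.637 = 6.4 × 18.67 ≈ 120 kt.
120 kt falls in the Category 4 band.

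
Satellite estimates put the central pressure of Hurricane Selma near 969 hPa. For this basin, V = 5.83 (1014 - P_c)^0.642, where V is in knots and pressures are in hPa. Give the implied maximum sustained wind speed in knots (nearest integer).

67 kt

ΔP = 1014 − 969 = 45 hPa.
45^0.642 ≈ 11.518.
V ≈ 5.83 × 11.518 ≈ 67.1 kt.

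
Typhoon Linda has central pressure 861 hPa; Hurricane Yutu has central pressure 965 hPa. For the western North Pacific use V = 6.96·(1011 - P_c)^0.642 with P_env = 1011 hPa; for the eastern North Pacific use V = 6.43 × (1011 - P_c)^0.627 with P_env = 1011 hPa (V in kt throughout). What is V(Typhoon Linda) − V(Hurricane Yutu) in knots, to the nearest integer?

103 kt

Typhoon Linda: ΔP = 150; V ≈ 6.96 × 150^0.642 ≈ 173.64 kt.
Hurricane Yutu: ΔP = 46; V ≈ 6.43 × 46^0.627 ≈ 70.92 kt.
Difference ≈ 173.64 − 70.92 = 102.72 → 103 kt.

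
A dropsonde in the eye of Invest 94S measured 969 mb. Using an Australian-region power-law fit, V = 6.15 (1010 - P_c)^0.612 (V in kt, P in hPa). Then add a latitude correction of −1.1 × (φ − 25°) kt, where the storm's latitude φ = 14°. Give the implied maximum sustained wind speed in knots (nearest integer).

ΔP = 1010 − 969 = 41 mb.
41^0.612 ≈ 9.706.
V ≈ 6.15 × 9.706 ≈ 59.7 kt.
Latitude correction: −1.1 × (14 − 25) = 12.1 kt.
Corrected V ≈ 71.8 kt → 72 kt.

72 kt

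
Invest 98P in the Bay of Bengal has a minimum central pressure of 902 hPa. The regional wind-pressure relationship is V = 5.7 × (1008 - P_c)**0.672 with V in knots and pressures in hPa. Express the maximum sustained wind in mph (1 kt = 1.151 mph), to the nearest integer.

ΔP = 1008 − 902 = 106 hPa.
V ≈ 5.7 × 106^0.672 = 5.7 × 22.962 ≈ 130.882 kt.
130.882 × 1.151 ≈ 150.65 mph → 151 mph.

151 mph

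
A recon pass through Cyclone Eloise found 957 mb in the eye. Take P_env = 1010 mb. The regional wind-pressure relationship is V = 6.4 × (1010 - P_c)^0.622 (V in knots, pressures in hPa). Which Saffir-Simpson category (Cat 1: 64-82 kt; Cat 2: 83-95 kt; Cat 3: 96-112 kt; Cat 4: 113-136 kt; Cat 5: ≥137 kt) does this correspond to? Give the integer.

ΔP = 1010 − 957 = 53 mb.
V ≈ 6.4 × 53^0.622 = 6.4 × 11.82 ≈ 76 kt.
76 kt falls in the Category 1 band.

1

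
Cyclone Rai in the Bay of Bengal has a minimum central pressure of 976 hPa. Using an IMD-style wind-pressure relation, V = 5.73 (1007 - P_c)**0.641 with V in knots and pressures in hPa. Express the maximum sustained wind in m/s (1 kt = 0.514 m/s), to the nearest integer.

ΔP = 1007 − 976 = 31 hPa.
V ≈ 5.73 × 31^0.641 = 5.73 × 9.036 ≈ 51.775 kt.
51.775 × 0.514 ≈ 26.61 m/s → 27 m/s.

27 m/s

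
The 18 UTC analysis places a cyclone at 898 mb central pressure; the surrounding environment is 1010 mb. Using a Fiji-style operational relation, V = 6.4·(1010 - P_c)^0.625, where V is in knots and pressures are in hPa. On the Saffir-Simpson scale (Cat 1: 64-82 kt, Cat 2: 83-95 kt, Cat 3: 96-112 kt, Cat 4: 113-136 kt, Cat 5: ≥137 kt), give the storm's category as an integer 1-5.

ΔP = 1010 − 898 = 112 mb.
V ≈ 6.4 × 112^0.625 = 6.4 × 19.09 ≈ 122 kt.
122 kt falls in the Category 4 band.

4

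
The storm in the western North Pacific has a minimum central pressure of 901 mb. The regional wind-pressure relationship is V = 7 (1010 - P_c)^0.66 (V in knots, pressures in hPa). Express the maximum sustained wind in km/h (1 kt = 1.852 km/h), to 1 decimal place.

ΔP = 1010 − 901 = 109 mb.
V ≈ 7 × 109^0.66 = 7 × 22.116 ≈ 154.810 kt.
154.810 × 1.852 ≈ 286.71 km/h → 286.7 km/h.

286.7 km/h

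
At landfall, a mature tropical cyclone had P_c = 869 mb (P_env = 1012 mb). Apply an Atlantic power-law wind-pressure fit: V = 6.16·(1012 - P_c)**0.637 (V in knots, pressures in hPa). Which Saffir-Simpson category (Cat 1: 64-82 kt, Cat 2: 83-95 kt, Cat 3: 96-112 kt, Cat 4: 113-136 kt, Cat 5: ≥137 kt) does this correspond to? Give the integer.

ΔP = 1012 − 869 = 143 mb.
V ≈ 6.16 × 143^0.637 = 6.16 × 23.60 ≈ 145 kt.
145 kt falls in the Category 5 band.

5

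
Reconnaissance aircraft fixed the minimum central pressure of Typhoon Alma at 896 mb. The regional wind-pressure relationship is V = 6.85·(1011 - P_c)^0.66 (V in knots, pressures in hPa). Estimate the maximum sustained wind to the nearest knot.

ΔP = 1011 − 896 = 115 mb.
115^0.66 ≈ 22.912.
V ≈ 6.85 × 22.912 ≈ 156.9 kt.

157 kt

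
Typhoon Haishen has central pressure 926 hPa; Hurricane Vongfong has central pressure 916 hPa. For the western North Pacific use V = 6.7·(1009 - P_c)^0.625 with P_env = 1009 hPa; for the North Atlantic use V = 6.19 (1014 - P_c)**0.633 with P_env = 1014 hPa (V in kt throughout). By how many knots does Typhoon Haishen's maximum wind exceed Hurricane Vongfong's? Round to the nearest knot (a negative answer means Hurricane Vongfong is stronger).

Typhoon Haishen: ΔP = 83; V ≈ 6.7 × 83^0.625 ≈ 106.05 kt.
Hurricane Vongfong: ΔP = 98; V ≈ 6.19 × 98^0.633 ≈ 112.76 kt.
Difference ≈ 106.05 − 112.76 = -6.71 → -7 kt.

-7 kt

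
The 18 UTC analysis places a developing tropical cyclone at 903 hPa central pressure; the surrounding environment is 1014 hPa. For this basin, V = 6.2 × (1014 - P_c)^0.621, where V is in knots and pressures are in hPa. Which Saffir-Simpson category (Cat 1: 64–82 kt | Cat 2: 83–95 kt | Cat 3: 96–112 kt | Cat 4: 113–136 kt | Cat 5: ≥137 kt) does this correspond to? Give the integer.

ΔP = 1014 − 903 = 111 hPa.
V ≈ 6.2 × 111^0.621 = 6.2 × 18.63 ≈ 115 kt.
115 kt falls in the Category 4 band.

4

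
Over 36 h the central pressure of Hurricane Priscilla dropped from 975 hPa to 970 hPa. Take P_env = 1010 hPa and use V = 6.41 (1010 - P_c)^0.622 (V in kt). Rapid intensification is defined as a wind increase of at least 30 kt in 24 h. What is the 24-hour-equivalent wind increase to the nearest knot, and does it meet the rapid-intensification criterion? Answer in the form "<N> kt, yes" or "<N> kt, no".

V₁: ΔP = 35, V ≈ 6.41 × 35^0.622 ≈ 58.52 kt.
V₂: ΔP = 40, V ≈ 6.41 × 40^0.622 ≈ 63.58 kt.
ΔV over 36 h = 5.06 kt → 24 h equivalent = 5.06 × 24/36 ≈ 3.37 kt.
3 kt < 30 kt ⇒ not rapid intensification.

3 kt, no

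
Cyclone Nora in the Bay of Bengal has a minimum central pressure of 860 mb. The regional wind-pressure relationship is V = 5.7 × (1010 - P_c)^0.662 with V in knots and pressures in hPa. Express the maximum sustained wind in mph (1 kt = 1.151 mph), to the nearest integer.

ΔP = 1010 − 860 = 150 mb.
V ≈ 5.7 × 150^0.662 = 5.7 × 27.579 ≈ 157.198 kt.
157.198 × 1.151 ≈ 180.94 mph → 181 mph.

181 mph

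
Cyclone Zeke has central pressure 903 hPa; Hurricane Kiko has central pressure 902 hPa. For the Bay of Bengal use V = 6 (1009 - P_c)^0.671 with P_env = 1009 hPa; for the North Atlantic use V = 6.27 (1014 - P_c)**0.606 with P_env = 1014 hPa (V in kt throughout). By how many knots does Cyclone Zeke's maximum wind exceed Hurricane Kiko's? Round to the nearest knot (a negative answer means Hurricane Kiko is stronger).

Cyclone Zeke: ΔP = 106; V ≈ 6 × 106^0.671 ≈ 137.13 kt.
Hurricane Kiko: ΔP = 112; V ≈ 6.27 × 112^0.606 ≈ 109.42 kt.
Difference ≈ 137.13 − 109.42 = 27.71 → 28 kt.

28 kt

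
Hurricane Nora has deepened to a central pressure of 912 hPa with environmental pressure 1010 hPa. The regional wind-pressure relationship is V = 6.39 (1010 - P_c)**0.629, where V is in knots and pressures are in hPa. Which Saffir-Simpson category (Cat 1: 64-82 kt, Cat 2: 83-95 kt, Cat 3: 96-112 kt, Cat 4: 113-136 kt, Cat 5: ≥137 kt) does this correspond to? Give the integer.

ΔP = 1010 − 912 = 98 hPa.
V ≈ 6.39 × 98^0.629 = 6.39 × 17.88 ≈ 114 kt.
114 kt falls in the Category 4 band.

4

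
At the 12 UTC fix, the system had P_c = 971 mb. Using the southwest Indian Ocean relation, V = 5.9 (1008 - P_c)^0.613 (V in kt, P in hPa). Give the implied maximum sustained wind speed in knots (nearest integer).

ΔP = 1008 − 971 = 37 mb.
37^0.613 ≈ 9.148.
V ≈ 5.9 × 9.148 ≈ 54.0 kt.

54 kt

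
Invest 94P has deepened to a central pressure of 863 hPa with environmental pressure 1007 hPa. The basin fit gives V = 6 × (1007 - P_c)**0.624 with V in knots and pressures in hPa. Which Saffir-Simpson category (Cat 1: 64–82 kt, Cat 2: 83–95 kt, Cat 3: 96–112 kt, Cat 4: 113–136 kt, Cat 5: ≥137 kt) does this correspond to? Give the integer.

ΔP = 1007 − 863 = 144 hPa.
V ≈ 6 × 144^0.624 = 6 × 22.22 ≈ 133 kt.
133 kt falls in the Category 4 band.

4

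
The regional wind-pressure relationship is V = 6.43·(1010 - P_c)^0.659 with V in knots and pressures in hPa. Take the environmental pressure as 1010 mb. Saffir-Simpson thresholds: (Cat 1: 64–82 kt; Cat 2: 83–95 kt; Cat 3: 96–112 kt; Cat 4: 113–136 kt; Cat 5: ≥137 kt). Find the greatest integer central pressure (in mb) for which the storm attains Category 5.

906 mb

Category 5 begins at V = 137 kt.
Required ΔP = (137/6.43)^(1/0.659) = 21.306^1.517 ≈ 103.74 mb.
P_c ≤ 1010 − 103.74 = 906.26, so the highest integer P_c is 906 mb.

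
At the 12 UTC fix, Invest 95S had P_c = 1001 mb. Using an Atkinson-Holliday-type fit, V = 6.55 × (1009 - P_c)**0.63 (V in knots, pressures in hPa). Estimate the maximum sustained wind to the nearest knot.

ΔP = 1009 − 1001 = 8 mb.
8^0.63 ≈ 3.706.
V ≈ 6.55 × 3.706 ≈ 24.3 kt.

24 kt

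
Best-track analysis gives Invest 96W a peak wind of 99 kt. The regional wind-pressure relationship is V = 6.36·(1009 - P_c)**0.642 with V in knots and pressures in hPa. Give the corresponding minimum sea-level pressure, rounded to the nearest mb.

ΔP = (V / 6.36)^(1/0.642) = (99/6.36)^1.558.
99/6.36 = 15.566; 15.566^1.558 ≈ 71.94 mb.
P_c = 1009 − 71.94 = 937.06 ≈ 937 mb.

937 mb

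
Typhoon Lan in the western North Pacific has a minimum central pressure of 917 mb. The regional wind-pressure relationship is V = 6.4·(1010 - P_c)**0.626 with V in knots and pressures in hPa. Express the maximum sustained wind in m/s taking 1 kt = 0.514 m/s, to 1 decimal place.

56.2 m/s

ΔP = 1010 − 917 = 93 mb.
V ≈ 6.4 × 93^0.626 = 6.4 × 17.071 ≈ 109.257 kt.
109.257 × 0.514 ≈ 56.16 m/s → 56.2 m/s.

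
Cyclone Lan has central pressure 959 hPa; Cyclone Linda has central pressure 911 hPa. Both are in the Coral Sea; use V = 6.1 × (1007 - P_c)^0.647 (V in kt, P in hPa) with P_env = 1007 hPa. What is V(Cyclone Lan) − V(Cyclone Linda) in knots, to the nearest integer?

-42 kt

Cyclone Lan: ΔP = 48; V ≈ 6.1 × 48^0.647 ≈ 74.66 kt.
Cyclone Linda: ΔP = 96; V ≈ 6.1 × 96^0.647 ≈ 116.91 kt.
Difference ≈ 74.66 − 116.91 = -42.25 → -42 kt.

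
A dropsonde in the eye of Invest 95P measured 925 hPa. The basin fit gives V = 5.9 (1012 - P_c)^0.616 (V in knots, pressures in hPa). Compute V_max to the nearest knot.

92 kt

ΔP = 1012 − 925 = 87 hPa.
87^0.616 ≈ 15.658.
V ≈ 5.9 × 15.658 ≈ 92.4 kt.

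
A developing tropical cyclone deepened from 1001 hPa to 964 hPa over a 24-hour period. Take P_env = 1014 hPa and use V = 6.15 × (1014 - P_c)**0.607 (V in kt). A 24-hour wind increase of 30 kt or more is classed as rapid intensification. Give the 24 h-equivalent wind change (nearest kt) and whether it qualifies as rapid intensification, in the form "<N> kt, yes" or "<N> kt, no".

V₁: ΔP = 13, V ≈ 6.15 × 13^0.607 ≈ 29.18 kt.
V₂: ΔP = 50, V ≈ 6.15 × 50^0.607 ≈ 66.09 kt.
ΔV over 24 h = 36.91 kt → 24 h equivalent = 36.91 × 24/24 ≈ 36.91 kt.
37 kt ≥ 30 kt ⇒ rapid intensification.

37 kt, yes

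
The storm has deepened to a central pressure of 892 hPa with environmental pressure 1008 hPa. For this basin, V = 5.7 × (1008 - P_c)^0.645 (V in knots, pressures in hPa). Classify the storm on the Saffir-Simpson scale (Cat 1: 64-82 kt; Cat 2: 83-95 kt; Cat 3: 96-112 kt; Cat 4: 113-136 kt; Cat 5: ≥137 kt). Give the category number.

4

ΔP = 1008 − 892 = 116 hPa.
V ≈ 5.7 × 116^0.645 = 5.7 × 21.46 ≈ 122 kt.
122 kt falls in the Category 4 band.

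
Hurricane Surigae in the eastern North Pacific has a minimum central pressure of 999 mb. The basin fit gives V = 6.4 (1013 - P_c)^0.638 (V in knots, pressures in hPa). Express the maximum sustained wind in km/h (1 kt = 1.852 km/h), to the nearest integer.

ΔP = 1013 − 999 = 14 mb.
V ≈ 6.4 × 14^0.638 = 6.4 × 5.386 ≈ 34.467 kt.
34.467 × 1.852 ≈ 63.83 km/h → 64 km/h.

64 km/h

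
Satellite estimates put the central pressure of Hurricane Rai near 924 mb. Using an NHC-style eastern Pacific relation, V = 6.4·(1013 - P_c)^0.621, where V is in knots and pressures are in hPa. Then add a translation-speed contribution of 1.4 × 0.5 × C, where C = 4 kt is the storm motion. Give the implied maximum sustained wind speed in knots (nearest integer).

ΔP = 1013 − 924 = 89 mb.
89^0.621 ≈ 16.239.
V ≈ 6.4 × 16.239 ≈ 103.9 kt.
Translation term: 1.4 × 0.5 × 4 = 2.8 kt.
Corrected V ≈ 106.7 kt → 107 kt.

107 kt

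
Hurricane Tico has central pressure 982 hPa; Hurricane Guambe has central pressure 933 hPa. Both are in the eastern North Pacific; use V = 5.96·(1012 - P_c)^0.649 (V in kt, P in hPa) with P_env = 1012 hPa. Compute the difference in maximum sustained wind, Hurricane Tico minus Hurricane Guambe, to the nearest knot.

-47 kt

Hurricane Tico: ΔP = 30; V ≈ 5.96 × 30^0.649 ≈ 54.19 kt.
Hurricane Guambe: ΔP = 79; V ≈ 5.96 × 79^0.649 ≈ 101.58 kt.
Difference ≈ 54.19 − 101.58 = -47.39 → -47 kt.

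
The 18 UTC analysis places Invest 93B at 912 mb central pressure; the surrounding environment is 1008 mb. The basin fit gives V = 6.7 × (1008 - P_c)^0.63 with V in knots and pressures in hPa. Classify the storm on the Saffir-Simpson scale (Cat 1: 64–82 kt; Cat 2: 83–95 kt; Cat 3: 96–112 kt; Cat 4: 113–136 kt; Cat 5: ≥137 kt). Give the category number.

4

ΔP = 1008 − 912 = 96 mb.
V ≈ 6.7 × 96^0.63 = 6.7 × 17.73 ≈ 119 kt.
119 kt falls in the Category 4 band.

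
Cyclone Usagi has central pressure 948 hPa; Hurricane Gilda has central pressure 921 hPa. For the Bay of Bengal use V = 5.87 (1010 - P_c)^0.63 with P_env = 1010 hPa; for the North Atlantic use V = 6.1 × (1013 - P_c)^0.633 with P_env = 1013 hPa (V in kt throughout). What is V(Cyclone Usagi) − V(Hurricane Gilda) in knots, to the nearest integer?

Cyclone Usagi: ΔP = 62; V ≈ 5.87 × 62^0.63 ≈ 79.04 kt.
Hurricane Gilda: ΔP = 92; V ≈ 6.1 × 92^0.633 ≈ 106.76 kt.
Difference ≈ 79.04 − 106.76 = -27.72 → -28 kt.

-28 kt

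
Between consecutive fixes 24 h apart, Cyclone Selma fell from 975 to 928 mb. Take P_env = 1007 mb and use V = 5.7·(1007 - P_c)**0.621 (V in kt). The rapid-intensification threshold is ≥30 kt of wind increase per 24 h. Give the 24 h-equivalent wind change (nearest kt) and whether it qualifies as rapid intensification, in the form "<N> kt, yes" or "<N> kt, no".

37 kt, yes

V₁: ΔP = 32, V ≈ 5.7 × 32^0.621 ≈ 49.04 kt.
V₂: ΔP = 79, V ≈ 5.7 × 79^0.621 ≈ 85.96 kt.
ΔV over 24 h = 36.92 kt → 24 h equivalent = 36.92 × 24/24 ≈ 36.92 kt.
37 kt ≥ 30 kt ⇒ rapid intensification.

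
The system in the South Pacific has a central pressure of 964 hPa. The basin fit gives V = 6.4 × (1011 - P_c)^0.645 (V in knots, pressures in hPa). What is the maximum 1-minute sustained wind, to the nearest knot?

ΔP = 1011 − 964 = 47 hPa.
47^0.645 ≈ 11.981.
V ≈ 6.4 × 11.981 ≈ 76.7 kt.

77 kt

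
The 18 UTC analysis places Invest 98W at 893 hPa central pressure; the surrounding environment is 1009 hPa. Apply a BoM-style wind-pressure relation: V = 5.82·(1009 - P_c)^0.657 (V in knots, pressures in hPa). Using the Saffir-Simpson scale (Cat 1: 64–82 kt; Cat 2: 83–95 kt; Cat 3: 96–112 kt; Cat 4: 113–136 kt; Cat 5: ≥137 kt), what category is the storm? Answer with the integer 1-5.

4

ΔP = 1009 − 893 = 116 hPa.
V ≈ 5.82 × 116^0.657 = 5.82 × 22.72 ≈ 132 kt.
132 kt falls in the Category 4 band.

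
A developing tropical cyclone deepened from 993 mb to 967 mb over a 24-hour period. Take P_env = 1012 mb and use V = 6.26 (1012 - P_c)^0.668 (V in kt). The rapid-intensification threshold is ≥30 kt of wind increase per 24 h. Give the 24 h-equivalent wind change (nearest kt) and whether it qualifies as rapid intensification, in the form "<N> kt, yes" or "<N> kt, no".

35 kt, yes

V₁: ΔP = 19, V ≈ 6.26 × 19^0.668 ≈ 44.75 kt.
V₂: ΔP = 45, V ≈ 6.26 × 45^0.668 ≈ 79.60 kt.
ΔV over 24 h = 34.85 kt → 24 h equivalent = 34.85 × 24/24 ≈ 34.85 kt.
35 kt ≥ 30 kt ⇒ rapid intensification.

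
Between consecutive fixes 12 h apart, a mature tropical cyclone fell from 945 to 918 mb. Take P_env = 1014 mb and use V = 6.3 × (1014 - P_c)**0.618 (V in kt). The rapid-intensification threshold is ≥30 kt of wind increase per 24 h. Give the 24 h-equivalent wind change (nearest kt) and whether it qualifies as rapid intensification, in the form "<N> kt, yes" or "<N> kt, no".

V₁: ΔP = 69, V ≈ 6.3 × 69^0.618 ≈ 86.25 kt.
V₂: ΔP = 96, V ≈ 6.3 × 96^0.618 ≈ 105.78 kt.
ΔV over 12 h = 19.53 kt → 24 h equivalent = 19.53 × 24/12 ≈ 39.06 kt.
39 kt ≥ 30 kt ⇒ rapid intensification.

39 kt, yes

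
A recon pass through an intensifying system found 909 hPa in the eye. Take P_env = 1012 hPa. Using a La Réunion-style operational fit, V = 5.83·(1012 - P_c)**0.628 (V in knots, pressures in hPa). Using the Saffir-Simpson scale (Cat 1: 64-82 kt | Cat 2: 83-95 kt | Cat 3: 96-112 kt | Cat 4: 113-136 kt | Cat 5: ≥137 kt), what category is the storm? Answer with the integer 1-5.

3

ΔP = 1012 − 909 = 103 hPa.
V ≈ 5.83 × 103^0.628 = 5.83 × 18.37 ≈ 107 kt.
107 kt falls in the Category 3 band.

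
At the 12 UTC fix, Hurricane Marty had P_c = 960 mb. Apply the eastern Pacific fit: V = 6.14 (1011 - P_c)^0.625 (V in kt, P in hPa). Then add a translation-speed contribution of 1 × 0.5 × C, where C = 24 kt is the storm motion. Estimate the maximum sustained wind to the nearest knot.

84 kt

ΔP = 1011 − 960 = 51 mb.
51^0.625 ≈ 11.674.
V ≈ 6.14 × 11.674 ≈ 71.7 kt.
Translation term: 1 × 0.5 × 24 = 12 kt.
Corrected V ≈ 83.7 kt → 84 kt.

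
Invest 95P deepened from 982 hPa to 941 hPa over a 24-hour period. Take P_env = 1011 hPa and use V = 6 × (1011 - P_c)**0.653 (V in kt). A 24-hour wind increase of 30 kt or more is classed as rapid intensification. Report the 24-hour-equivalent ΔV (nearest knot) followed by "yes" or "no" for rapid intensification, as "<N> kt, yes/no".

42 kt, yes

V₁: ΔP = 29, V ≈ 6 × 29^0.653 ≈ 54.09 kt.
V₂: ΔP = 70, V ≈ 6 × 70^0.653 ≈ 96.16 kt.
ΔV over 24 h = 42.07 kt → 24 h equivalent = 42.07 × 24/24 ≈ 42.07 kt.
42 kt ≥ 30 kt ⇒ rapid intensification.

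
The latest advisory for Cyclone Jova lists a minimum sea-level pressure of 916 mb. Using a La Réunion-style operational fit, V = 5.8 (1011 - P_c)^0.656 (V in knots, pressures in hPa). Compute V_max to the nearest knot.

115 kt

ΔP = 1011 − 916 = 95 mb.
95^0.656 ≈ 19.833.
V ≈ 5.8 × 19.833 ≈ 115.0 kt.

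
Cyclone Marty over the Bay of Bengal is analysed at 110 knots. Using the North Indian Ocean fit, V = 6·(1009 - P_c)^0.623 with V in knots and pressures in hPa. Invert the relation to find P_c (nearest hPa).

ΔP = (V / 6)^(1/0.623) = (110/6)^1.605.
110/6 = 18.333; 18.333^1.605 ≈ 106.58 hPa.
P_c = 1009 − 106.58 = 902.42 ≈ 902 hPa.

902 hPa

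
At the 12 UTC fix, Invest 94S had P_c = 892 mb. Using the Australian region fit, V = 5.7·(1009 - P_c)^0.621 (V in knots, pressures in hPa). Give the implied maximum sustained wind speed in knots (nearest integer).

ΔP = 1009 − 892 = 117 mb.
117^0.621 ≈ 19.246.
V ≈ 5.7 × 19.246 ≈ 109.7 kt.

110 kt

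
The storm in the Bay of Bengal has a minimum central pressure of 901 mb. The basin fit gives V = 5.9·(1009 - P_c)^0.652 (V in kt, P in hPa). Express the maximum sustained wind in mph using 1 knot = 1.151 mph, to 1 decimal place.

143.8 mph

ΔP = 1009 − 901 = 108 mb.
V ≈ 5.9 × 108^0.652 = 5.9 × 21.173 ≈ 124.924 kt.
124.924 × 1.151 ≈ 143.79 mph → 143.8 mph.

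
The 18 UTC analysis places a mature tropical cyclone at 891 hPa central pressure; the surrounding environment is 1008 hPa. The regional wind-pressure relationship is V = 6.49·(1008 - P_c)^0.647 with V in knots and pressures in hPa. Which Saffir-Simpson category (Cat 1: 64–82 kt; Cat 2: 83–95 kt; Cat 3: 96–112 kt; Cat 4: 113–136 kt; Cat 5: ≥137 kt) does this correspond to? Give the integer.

ΔP = 1008 − 891 = 117 hPa.
V ≈ 6.49 × 117^0.647 = 6.49 × 21.78 ≈ 141 kt.
141 kt falls in the Category 5 band.

5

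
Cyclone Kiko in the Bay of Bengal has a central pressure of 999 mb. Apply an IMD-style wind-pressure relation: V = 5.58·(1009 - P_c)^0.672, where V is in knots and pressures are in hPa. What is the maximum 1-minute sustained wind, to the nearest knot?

26 kt

ΔP = 1009 − 999 = 10 mb.
10^0.672 ≈ 4.699.
V ≈ 5.58 × 4.699 ≈ 26.2 kt.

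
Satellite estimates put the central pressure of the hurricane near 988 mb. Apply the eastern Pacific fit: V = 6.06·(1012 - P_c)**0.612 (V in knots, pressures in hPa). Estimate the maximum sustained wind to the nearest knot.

42 kt

ΔP = 1012 − 988 = 24 mb.
24^0.612 ≈ 6.993.
V ≈ 6.06 × 6.993 ≈ 42.4 kt.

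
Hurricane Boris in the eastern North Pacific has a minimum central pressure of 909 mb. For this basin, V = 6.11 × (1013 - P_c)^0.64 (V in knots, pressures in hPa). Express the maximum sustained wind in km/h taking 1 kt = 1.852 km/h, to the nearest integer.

ΔP = 1013 − 909 = 104 mb.
V ≈ 6.11 × 104^0.64 = 6.11 × 19.539 ≈ 119.383 kt.
119.383 × 1.852 ≈ 221.10 km/h → 221 km/h.

221 km/h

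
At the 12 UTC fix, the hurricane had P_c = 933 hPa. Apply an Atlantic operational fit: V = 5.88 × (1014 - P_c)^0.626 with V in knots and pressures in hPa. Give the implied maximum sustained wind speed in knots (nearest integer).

92 kt

ΔP = 1014 − 933 = 81 hPa.
81^0.626 ≈ 15.657.
V ≈ 5.88 × 15.657 ≈ 92.1 kt.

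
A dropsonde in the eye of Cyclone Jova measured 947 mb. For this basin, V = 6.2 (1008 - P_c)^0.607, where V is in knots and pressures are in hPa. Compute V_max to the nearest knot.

75 kt

ΔP = 1008 − 947 = 61 mb.
61^0.607 ≈ 12.125.
V ≈ 6.2 × 12.125 ≈ 75.2 kt.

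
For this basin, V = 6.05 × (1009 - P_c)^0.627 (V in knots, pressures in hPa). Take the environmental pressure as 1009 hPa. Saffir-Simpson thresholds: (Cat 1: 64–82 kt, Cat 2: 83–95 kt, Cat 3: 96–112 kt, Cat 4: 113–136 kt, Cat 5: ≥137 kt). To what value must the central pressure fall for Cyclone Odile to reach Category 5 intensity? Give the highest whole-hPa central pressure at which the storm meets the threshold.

864 hPa

Category 5 begins at V = 137 kt.
Required ΔP = (137/6.05)^(1/0.627) = 22.645^1.595 ≈ 144.89 hPa.
P_c ≤ 1009 − 144.89 = 864.11, so the highest integer P_c is 864 hPa.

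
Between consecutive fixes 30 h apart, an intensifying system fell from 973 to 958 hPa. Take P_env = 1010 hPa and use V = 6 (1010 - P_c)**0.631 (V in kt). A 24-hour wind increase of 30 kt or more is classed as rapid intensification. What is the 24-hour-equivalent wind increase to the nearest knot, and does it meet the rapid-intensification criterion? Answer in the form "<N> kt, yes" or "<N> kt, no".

V₁: ΔP = 37, V ≈ 6 × 37^0.631 ≈ 58.57 kt.
V₂: ΔP = 52, V ≈ 6 × 52^0.631 ≈ 72.60 kt.
ΔV over 30 h = 14.03 kt → 24 h equivalent = 14.03 × 24/30 ≈ 11.22 kt.
11 kt < 30 kt ⇒ not rapid intensification.

11 kt, no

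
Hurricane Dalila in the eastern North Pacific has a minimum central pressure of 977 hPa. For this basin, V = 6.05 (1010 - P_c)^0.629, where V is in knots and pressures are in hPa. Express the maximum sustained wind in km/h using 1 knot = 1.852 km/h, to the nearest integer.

101 km/h

ΔP = 1010 − 977 = 33 hPa.
V ≈ 6.05 × 33^0.629 = 6.05 × 9.019 ≈ 54.563 kt.
54.563 × 1.852 ≈ 101.05 km/h → 101 km/h.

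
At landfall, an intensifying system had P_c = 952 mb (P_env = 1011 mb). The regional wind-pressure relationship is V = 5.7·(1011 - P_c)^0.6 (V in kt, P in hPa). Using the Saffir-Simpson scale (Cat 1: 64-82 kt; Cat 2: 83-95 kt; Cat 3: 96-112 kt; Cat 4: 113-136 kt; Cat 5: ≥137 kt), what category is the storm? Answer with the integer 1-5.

1

ΔP = 1011 − 952 = 59 mb.
V ≈ 5.7 × 59^0.6 = 5.7 × 11.55 ≈ 66 kt.
66 kt falls in the Category 1 band.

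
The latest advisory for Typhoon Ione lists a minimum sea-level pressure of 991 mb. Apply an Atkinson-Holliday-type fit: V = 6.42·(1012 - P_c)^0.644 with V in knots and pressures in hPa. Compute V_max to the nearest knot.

46 kt

ΔP = 1012 − 991 = 21 mb.
21^0.644 ≈ 7.104.
V ≈ 6.42 × 7.104 ≈ 45.6 kt.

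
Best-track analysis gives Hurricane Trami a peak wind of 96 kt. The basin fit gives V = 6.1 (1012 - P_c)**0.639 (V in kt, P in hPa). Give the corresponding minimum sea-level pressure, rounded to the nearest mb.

937 mb

ΔP = (V / 6.1)^(1/0.639) = (96/6.1)^1.565.
96/6.1 = 15.738; 15.738^1.565 ≈ 74.67 mb.
P_c = 1012 − 74.67 = 937.33 ≈ 937 mb.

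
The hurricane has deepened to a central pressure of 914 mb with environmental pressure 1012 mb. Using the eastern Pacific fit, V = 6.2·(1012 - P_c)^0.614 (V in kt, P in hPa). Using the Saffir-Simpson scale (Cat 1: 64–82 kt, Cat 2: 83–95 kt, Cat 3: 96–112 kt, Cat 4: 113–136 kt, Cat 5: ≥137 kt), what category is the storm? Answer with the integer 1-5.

3

ΔP = 1012 − 914 = 98 mb.
V ≈ 6.2 × 98^0.614 = 6.2 × 16.70 ≈ 104 kt.
104 kt falls in the Category 3 band.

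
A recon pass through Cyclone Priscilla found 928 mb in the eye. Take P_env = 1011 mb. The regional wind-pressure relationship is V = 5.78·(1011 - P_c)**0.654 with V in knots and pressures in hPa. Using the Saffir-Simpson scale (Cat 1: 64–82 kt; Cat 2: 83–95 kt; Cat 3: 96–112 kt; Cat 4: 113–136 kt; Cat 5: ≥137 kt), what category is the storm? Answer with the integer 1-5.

ΔP = 1011 − 928 = 83 mb.
V ≈ 5.78 × 83^0.654 = 5.78 × 17.99 ≈ 104 kt.
104 kt falls in the Category 3 band.

3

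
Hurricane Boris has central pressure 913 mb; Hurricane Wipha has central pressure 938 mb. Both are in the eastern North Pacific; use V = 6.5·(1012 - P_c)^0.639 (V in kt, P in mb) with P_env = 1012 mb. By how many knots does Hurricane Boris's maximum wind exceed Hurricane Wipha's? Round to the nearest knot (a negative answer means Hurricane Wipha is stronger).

Hurricane Boris: ΔP = 99; V ≈ 6.5 × 99^0.639 ≈ 122.50 kt.
Hurricane Wipha: ΔP = 74; V ≈ 6.5 × 74^0.639 ≈ 101.71 kt.
Difference ≈ 122.50 − 101.71 = 20.79 → 21 kt.

21 kt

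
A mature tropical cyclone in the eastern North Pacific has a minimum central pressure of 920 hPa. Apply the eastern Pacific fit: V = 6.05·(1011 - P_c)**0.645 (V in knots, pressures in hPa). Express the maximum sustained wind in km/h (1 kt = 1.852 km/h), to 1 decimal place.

205.6 km/h

ΔP = 1011 − 920 = 91 hPa.
V ≈ 6.05 × 91^0.645 = 6.05 × 18.348 ≈ 111.004 kt.
111.004 × 1.852 ≈ 205.58 km/h → 205.6 km/h.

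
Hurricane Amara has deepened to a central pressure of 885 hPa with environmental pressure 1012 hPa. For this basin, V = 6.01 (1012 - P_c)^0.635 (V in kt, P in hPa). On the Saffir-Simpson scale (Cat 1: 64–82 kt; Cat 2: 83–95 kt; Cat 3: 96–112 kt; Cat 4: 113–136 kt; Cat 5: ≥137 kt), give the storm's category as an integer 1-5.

ΔP = 1012 − 885 = 127 hPa.
V ≈ 6.01 × 127^0.635 = 6.01 × 21.67 ≈ 130 kt.
130 kt falls in the Category 4 band.

4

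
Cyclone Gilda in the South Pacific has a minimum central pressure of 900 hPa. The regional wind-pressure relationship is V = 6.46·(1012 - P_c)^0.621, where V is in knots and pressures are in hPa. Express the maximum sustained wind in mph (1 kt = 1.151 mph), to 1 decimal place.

ΔP = 1012 − 900 = 112 hPa.
V ≈ 6.46 × 112^0.621 = 6.46 × 18.731 ≈ 121.003 kt.
121.003 × 1.151 ≈ 139.27 mph → 139.3 mph.

139.3 mph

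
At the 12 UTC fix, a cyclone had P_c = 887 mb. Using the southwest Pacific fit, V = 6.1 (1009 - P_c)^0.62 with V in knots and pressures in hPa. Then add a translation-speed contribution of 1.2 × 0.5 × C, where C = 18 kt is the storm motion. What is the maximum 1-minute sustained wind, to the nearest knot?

131 kt

ΔP = 1009 − 887 = 122 mb.
122^0.62 ≈ 19.658.
V ≈ 6.1 × 19.658 ≈ 119.9 kt.
Translation term: 1.2 × 0.5 × 18 = 10.8 kt.
Corrected V ≈ 130.7 kt → 131 kt.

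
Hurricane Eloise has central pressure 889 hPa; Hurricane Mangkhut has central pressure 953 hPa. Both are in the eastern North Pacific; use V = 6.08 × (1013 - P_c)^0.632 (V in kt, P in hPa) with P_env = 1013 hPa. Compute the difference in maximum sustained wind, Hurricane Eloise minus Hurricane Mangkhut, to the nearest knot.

Hurricane Eloise: ΔP = 124; V ≈ 6.08 × 124^0.632 ≈ 127.92 kt.
Hurricane Mangkhut: ΔP = 60; V ≈ 6.08 × 60^0.632 ≈ 80.85 kt.
Difference ≈ 127.92 − 80.85 = 47.07 → 47 kt.

47 kt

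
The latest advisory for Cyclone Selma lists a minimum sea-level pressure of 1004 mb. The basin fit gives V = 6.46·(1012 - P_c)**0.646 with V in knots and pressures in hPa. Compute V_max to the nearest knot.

25 kt

ΔP = 1012 − 1004 = 8 mb.
8^0.646 ≈ 3.832.
V ≈ 6.46 × 3.832 ≈ 24.8 kt.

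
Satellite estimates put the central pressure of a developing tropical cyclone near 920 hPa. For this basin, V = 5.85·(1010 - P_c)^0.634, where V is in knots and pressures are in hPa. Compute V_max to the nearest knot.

101 kt

ΔP = 1010 − 920 = 90 hPa.
90^0.634 ≈ 17.338.
V ≈ 5.85 × 17.338 ≈ 101.4 kt.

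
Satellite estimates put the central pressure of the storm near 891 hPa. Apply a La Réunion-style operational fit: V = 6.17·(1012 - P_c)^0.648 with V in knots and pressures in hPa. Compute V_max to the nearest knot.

138 kt

ΔP = 1012 − 891 = 121 hPa.
121^0.648 ≈ 22.369.
V ≈ 6.17 × 22.369 ≈ 138.0 kt.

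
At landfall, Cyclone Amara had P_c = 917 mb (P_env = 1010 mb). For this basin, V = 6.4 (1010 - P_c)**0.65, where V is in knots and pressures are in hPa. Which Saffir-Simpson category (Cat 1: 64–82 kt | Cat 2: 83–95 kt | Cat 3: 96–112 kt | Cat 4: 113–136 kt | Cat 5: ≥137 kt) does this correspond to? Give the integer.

4

ΔP = 1010 − 917 = 93 mb.
V ≈ 6.4 × 93^0.65 = 6.4 × 19.03 ≈ 122 kt.
122 kt falls in the Category 4 band.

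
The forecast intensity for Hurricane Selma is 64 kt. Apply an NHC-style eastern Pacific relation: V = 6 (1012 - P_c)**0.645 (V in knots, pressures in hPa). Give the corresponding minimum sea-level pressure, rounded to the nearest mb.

973 mb

ΔP = (V / 6)^(1/0.645) = (64/6)^1.550.
64/6 = 10.667; 10.667^1.550 ≈ 39.25 mb.
P_c = 1012 − 39.25 = 972.75 ≈ 973 mb.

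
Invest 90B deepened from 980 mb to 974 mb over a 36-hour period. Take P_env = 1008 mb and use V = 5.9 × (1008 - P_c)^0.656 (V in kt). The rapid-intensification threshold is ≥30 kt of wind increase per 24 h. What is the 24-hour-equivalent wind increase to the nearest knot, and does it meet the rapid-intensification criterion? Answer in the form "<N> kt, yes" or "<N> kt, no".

5 kt, no

V₁: ΔP = 28, V ≈ 5.9 × 28^0.656 ≈ 52.50 kt.
V₂: ΔP = 34, V ≈ 5.9 × 34^0.656 ≈ 59.64 kt.
ΔV over 36 h = 7.14 kt → 24 h equivalent = 7.14 × 24/36 ≈ 4.76 kt.
5 kt < 30 kt ⇒ not rapid intensification.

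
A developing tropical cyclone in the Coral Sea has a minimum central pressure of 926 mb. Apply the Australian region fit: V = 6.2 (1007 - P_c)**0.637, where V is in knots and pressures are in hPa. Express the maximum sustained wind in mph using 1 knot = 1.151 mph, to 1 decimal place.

117.3 mph

ΔP = 1007 − 926 = 81 mb.
V ≈ 6.2 × 81^0.637 = 6.2 × 16.433 ≈ 101.882 kt.
101.882 × 1.151 ≈ 117.27 mph → 117.3 mph.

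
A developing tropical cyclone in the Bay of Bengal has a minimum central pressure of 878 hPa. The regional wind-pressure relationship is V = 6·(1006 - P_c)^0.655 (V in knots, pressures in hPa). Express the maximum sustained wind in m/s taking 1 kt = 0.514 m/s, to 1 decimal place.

ΔP = 1006 − 878 = 128 hPa.
V ≈ 6 × 128^0.655 = 6 × 24.001 ≈ 144.004 kt.
144.004 × 0.514 ≈ 74.02 m/s → 74.0 m/s.

74.0 m/s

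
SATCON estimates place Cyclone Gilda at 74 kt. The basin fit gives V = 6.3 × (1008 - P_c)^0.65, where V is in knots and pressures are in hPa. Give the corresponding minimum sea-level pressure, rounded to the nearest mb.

964 mb

ΔP = (V / 6.3)^(1/0.65) = (74/6.3)^1.538.
74/6.3 = 11.746; 11.746^1.538 ≈ 44.26 mb.
P_c = 1008 − 44.26 = 963.74 ≈ 964 mb.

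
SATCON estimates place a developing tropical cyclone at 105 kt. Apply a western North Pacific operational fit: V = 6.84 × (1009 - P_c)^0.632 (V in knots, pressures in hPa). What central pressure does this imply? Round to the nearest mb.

ΔP = (V / 6.84)^(1/0.632) = (105/6.84)^1.582.
105/6.84 = 15.351; 15.351^1.582 ≈ 75.30 mb.
P_c = 1009 − 75.30 = 933.70 ≈ 934 mb.

934 mb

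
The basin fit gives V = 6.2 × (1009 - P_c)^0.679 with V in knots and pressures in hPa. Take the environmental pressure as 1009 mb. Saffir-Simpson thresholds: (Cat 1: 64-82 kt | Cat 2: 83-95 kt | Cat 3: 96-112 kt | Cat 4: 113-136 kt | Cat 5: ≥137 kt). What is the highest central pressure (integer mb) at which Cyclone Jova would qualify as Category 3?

952 mb

Category 3 begins at V = 96 kt.
Required ΔP = (96/6.2)^(1/0.679) = 15.484^1.473 ≈ 56.55 mb.
P_c ≤ 1009 − 56.55 = 952.45, so the highest integer P_c is 952 mb.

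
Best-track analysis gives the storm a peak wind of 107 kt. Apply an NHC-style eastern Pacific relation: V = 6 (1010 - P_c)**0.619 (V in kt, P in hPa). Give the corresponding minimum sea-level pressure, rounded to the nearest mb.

905 mb

ΔP = (V / 6)^(1/0.619) = (107/6)^1.616.
107/6 = 17.833; 17.833^1.616 ≈ 105.05 mb.
P_c = 1010 − 105.05 = 904.95 ≈ 905 mb.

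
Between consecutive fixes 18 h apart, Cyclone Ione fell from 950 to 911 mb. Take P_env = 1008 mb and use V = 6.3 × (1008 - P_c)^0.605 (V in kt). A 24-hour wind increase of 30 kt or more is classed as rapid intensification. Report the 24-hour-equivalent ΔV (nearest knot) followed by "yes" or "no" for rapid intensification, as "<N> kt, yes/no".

36 kt, yes

V₁: ΔP = 58, V ≈ 6.3 × 58^0.605 ≈ 73.49 kt.
V₂: ΔP = 97, V ≈ 6.3 × 97^0.605 ≈ 100.31 kt.
ΔV over 18 h = 26.82 kt → 24 h equivalent = 26.82 × 24/18 ≈ 35.76 kt.
36 kt ≥ 30 kt ⇒ rapid intensification.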